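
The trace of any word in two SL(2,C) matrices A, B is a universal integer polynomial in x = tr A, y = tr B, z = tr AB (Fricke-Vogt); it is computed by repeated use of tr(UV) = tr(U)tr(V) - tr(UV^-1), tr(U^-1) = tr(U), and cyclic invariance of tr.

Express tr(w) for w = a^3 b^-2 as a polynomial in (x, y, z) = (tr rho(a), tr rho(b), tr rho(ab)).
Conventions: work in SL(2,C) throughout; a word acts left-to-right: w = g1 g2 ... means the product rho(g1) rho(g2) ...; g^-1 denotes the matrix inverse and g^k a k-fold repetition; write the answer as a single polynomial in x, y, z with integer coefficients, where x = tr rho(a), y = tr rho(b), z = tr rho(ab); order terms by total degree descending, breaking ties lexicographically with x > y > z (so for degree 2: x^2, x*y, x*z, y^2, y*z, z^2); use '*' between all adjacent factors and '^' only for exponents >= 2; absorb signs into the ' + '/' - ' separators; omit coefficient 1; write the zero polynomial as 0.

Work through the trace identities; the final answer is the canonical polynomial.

next, trace(a^2) = trace(a)*trace(a) - trace(1) = x^2 - 2
and trace(a^3) = trace(a)*trace(a^2) - trace(a) = x^3 - 3*x
and trace(b a^2) = trace(a)*trace(b a) - trace(b) = x*z - y
trace(a^3 b) = trace(a)*trace(b a^2) - trace(b a) = x^2*z - x*y - z
trace(a^3 b^-1) = trace(a^3)*trace(b) - trace(a^3 b) = x^3*y - x^2*z - 2*x*y + z
next, trace(a^3 b^-2) = trace(a^3 b^-1)*trace(b) - trace(a^3) = x^3*y^2 - x^2*y*z - x^3 - 2*x*y^2 + y*z + 3*x

x^3*y^2 - x^2*y*z - x^3 - 2*x*y^2 + y*z + 3*x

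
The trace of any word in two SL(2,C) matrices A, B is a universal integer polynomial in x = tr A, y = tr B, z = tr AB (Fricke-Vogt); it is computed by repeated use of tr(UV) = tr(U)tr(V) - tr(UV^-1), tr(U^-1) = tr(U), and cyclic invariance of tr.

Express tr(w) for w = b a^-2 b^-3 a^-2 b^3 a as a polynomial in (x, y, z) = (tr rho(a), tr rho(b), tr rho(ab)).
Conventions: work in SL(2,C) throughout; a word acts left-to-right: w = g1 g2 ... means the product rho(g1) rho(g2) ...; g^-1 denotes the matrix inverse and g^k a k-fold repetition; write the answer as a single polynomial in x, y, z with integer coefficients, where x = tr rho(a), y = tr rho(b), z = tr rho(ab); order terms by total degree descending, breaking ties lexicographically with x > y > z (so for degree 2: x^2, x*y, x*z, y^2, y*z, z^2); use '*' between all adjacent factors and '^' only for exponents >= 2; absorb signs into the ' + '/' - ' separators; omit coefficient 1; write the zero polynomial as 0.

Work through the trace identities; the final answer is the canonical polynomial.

trace(b a b) = trace(b)*trace(a b) - trace(a)  (reduce the b square) = y*z - x
trace(b a b^2) = trace(b)*trace(b a b) - trace(b a)  (reduce the b square) = y^2*z - x*y - z
and trace(b^3 a b) = trace(b)*trace(b a b^2) - trace(b a b)  (reduce the b square) = y^3*z - x*y^2 - 2*y*z + x
and trace(a b a b) = trace(a b)*trace(a b) - trace(1)  (split on a) = z^2 - 2
next, trace(a b a) = trace(a)*trace(b a) - trace(b)  (reduce the a square) = x*z - y
and trace(a b a b^2) = trace(b)*trace(a b a b) - trace(a b a)  (reduce the b square) = y*z^2 - x*z - y
trace(b^3 a b a) = trace(b)*trace(a b a b^2) - trace(a b a b)  (reduce the b square) = y^2*z^2 - x*y*z - y^2 - z^2 + 2
and trace(a^-1 b^3 a b) = trace(b^3 a b)*trace(a) - trace(b^3 a b a)  (eliminate a^-1) = x*y^3*z - x^2*y^2 - y^2*z^2 - x*y*z + x^2 + y^2 + z^2 - 2
and trace(a^-1 b^3 a b a^-1) = trace(a^-1 b^3 a b)*trace(a) - trace(a^-1 b^3 a b a)  (eliminate a^-1) = x^2*y^3*z - x^3*y^2 - x*y^2*z^2 - x^2*y*z - y^3*z + x^3 + 2*x*y^2 + x*z^2 + 2*y*z - 3*x
trace(b^4 a b) = trace(b)*trace(a b^4) - trace(a b^3)  (reduce the b square) = y^4*z - x*y^3 - 3*y^2*z + 2*x*y + z
trace(b^4 a b a) = trace(b)*trace(b^2 a b a b) - trace(b^2 a b a)  (reduce the b square) = y^3*z^2 - x*y^2*z - y^3 - 2*y*z^2 + x*z + 3*y
trace(b^3 a b a^-1 b) = trace(b^4 a b)*trace(a) - trace(b^4 a b a)  (eliminate a^-1) = x*y^4*z - x^2*y^3 - y^3*z^2 - 2*x*y^2*z + 2*x^2*y + y^3 + 2*y*z^2 - 3*y
trace(a^2) = trace(a)*trace(a) - trace(1)  (reduce the a square) = x^2 - 2
and trace(a b^2 a) = trace(b)*trace(a^2 b) - trace(a^2)  (reduce the b square) = x*y*z - x^2 - y^2 + 2
and trace(a b^2 a b^2) = trace(b)*trace(a b^2 a b) - trace(a b^2 a)  (reduce the b square) = y^2*z^2 - 2*x*y*z + x^2 - 2
trace(b a b^3 a b) = trace(b)*trace(a b^2 a b^2) - trace(a b^2 a b)  (reduce the b square) = y^3*z^2 - 2*x*y^2*z + x^2*y - y*z^2 + x*z - y
trace(a b a b a b) = trace(b a)*trace(b a b a) - trace(b^-1 a^-1)  (split on b) = z^3 - 3*z
next, trace(a b a b a) = trace(a)*trace(b a b a) - trace(b a b)  (reduce the a square) = x*z^2 - y*z - x
and trace(a b a b a b^2) = trace(b)*trace(a b a b a b) - trace(a b a b a)  (reduce the b square) = y*z^3 - x*z^2 - 2*y*z + x
trace(b a b^3 a b a) = trace(b)*trace(a b a b a b^2) - trace(a b a b a b)  (reduce the b square) = y^2*z^3 - x*y*z^2 - 2*y^2*z - z^3 + x*y + 3*z
trace(b^3 a b a^-1 b a) = trace(b a b^3 a b)*trace(a) - trace(b a b^3 a b a)  (eliminate a^-1) = x*y^3*z^2 - 2*x^2*y^2*z - y^2*z^3 + x^3*y + x^2*z + 2*y^2*z + z^3 - 2*x*y - 3*z
trace(a^-1 b^3 a b a^-1 b) = trace(b^3 a b a^-1 b)*trace(a) - trace(b^3 a b a^-1 b a)  (eliminate a^-1) = x^2*y^4*z - x^3*y^3 - 2*x*y^3*z^2 + y^2*z^3 + x^3*y + x*y^3 + 2*x*y*z^2 - x^2*z - 2*y^2*z - z^3 - x*y + 3*z
and trace(a^-1 b^3 a b a^-1 b^-1) = trace(a^-1 b^3 a b a^-1)*trace(b) - trace(a^-1 b^3 a b a^-1 b)  (eliminate b^-1) = x*y^3*z^2 - x^2*y^2*z - y^4*z - y^2*z^3 + x*y^3 - x*y*z^2 + x^2*z + 4*y^2*z + z^3 - 2*x*y - 3*z
trace(a^-1 b^3 a b a^-1 b^-2) = trace(a^-1 b^3 a b a^-1 b^-1)*trace(b) - trace(a^-1 b^3 a b a^-1)  (eliminate b^-1) = x*y^4*z^2 - 2*x^2*y^3*z - y^5*z - y^3*z^3 + x^3*y^2 + x*y^4 + 2*x^2*y*z + 5*y^3*z + y*z^3 - x^3 - 4*x*y^2 - x*z^2 - 5*y*z + 3*x
and trace(b a b a^-1) = trace(b a b)*trace(a) - trace(b a b a)  (eliminate a^-1) = x*y*z - x^2 - z^2 + 2
next, trace(b^-1 a^-2 b^3 a b a^-1 b^-1) = trace(a^-1 b^3 a b a^-1 b^-2)*trace(a) - trace(a^-1 b^3 a b a^-1 b^-2 a)  (eliminate a^-1) = x^2*y^4*z^2 - 2*x^3*y^3*z - x*y^5*z - x*y^3*z^3 + x^4*y^2 + x^2*y^4 + 2*x^3*y*z + 5*x*y^3*z + x*y*z^3 - x^4 - 4*x^2*y^2 - x^2*z^2 - 6*x*y*z + 4*x^2 + z^2 - 2
and trace(b^2) = trace(b)*trace(b) - trace(1)  (reduce the b square) = y^2 - 2
next, trace(b^3) = trace(b)*trace(b^2) - trace(b)  (reduce the b square) = y^3 - 3*y
trace(a^-1 b^3) = trace(b^3)*trace(a) - trace(b^3 a)  (eliminate a^-1) = x*y^3 - y^2*z - 2*x*y + z
and trace(a^-1 b^3 a b a b) = trace(b^3 a b a b)*trace(a) - trace(b^3 a b a b a)  (eliminate a^-1) = x*y^3*z^2 - x^2*y^2*z - y^2*z^3 - x*y^3 - x*y*z^2 + x^2*z + 2*y^2*z + z^3 + 2*x*y - 3*z
trace(a^-1 b^3 a b a b^-1) = trace(a^-1 b^3 a b a)*trace(b) - trace(a^-1 b^3 a b a b)  (eliminate b^-1) = -x*y^3*z^2 + x^2*y^2*z + y^4*z + y^2*z^3 + x*y*z^2 - x^2*z - 4*y^2*z - z^3 - x*y + 3*z
and trace(b^-1 a^-2 b^3 a b a) = trace(a^-1 b^3 a b a b^-1)*trace(a) - trace(a^-1 b^3 a b a b^-1 a)  (eliminate a^-1) = -x^2*y^3*z^2 + x^3*y^2*z + x*y^4*z + x*y^2*z^3 + x^2*y*z^2 - x^3*z - 4*x*y^2*z - x*z^3 - x^2*y - y*z^2 + 4*x*z + y
and trace(b^-1 a^-2 b^3 a b a^-1) = trace(b^-1 a^-2 b^3 a b)*trace(a) - trace(b^-1 a^-2 b^3 a b a)  (eliminate a^-1) = x^2*y^3*z^2 - x^3*y^2*z - x*y^4*z - x*y^2*z^3 + x^2*y^3 - x^2*y*z^2 + x^3*z + 3*x*y^2*z + x*z^3 - x^2*y + y*z^2 - 3*x*z - y
trace(a^-1 b^-3 a^-2 b^3 a b) = trace(b^-1 a^-2 b^3 a b a^-1 b^-1)*trace(b) - trace(b^-1 a^-2 b^3 a b a^-1)  (eliminate b^-1) = x^2*y^5*z^2 - 2*x^3*y^4*z - x*y^6*z - x*y^4*z^3 + x^4*y^3 + x^2*y^5 - x^2*y^3*z^2 + 3*x^3*y^2*z + 6*x*y^4*z + 2*x*y^2*z^3 - x^4*y - 5*x^2*y^3 - x^3*z - 9*x*y^2*z - x*z^3 + 5*x^2*y + 3*x*z - y
trace(a^-1 b^3 a b^-1) = trace(a^-1 b^3 a)*trace(b) - trace(a^-1 b^3 a b)  (eliminate b^-1) = -x*y^3*z + x^2*y^2 + y^4 + y^2*z^2 + x*y*z - x^2 - 4*y^2 - z^2 + 2
and trace(b^-1 a^-2 b^3 a) = trace(a^-1 b^3 a b^-1)*trace(a) - trace(a^-1 b^3 a b^-1 a)  (eliminate a^-1) = -x^2*y^3*z + x^3*y^2 + x*y^4 + x*y^2*z^2 + x^2*y*z - x^3 - 4*x*y^2 - x*z^2 - y*z + 3*x
trace(b^-2 a^-2 b^3 a) = trace(b^-1 a^-2 b^3 a)*trace(b) - trace(b^-1 a^-2 b^3 a b)  (eliminate b^-1) = -x^2*y^4*z + x^3*y^3 + x*y^5 + x*y^3*z^2 + x^2*y^2*z - x^3*y - 5*x*y^3 - x*y*z^2 + 5*x*y - z
next, trace(b a^-2 b^-3 a^-2 b^3 a) = trace(a^-1 b^-3 a^-2 b^3 a b)*trace(a) - trace(a^-1 b^-3 a^-2 b^3 a b a)  (eliminate a^-1) = x^3*y^5*z^2 - 2*x^4*y^4*z - x^2*y^6*z - x^2*y^4*z^3 + x^5*y^3 + x^3*y^5 - x^3*y^3*z^2 + 3*x^4*y^2*z + 7*x^2*y^4*z + 2*x^2*y^2*z^3 - x^5*y - 6*x^3*y^3 - x*y^5 - x*y^3*z^2 - x^4*z - 10*x^2*y^2*z - x^2*z^3 + 6*x^3*y + 5*x*y^3 + x*y*z^2 + 3*x^2*z - 6*x*y + z

x^3*y^5*z^2 - 2*x^4*y^4*z - x^2*y^6*z - x^2*y^4*z^3 + x^5*y^3 + x^3*y^5 - x^3*y^3*z^2 + 3*x^4*y^2*z + 7*x^2*y^4*z + 2*x^2*y^2*z^3 - x^5*y - 6*x^3*y^3 - x*y^5 - x*y^3*z^2 - x^4*z - 10*x^2*y^2*z - x^2*z^3 + 6*x^3*y + 5*x*y^3 + x*y*z^2 + 3*x^2*z - 6*x*y + z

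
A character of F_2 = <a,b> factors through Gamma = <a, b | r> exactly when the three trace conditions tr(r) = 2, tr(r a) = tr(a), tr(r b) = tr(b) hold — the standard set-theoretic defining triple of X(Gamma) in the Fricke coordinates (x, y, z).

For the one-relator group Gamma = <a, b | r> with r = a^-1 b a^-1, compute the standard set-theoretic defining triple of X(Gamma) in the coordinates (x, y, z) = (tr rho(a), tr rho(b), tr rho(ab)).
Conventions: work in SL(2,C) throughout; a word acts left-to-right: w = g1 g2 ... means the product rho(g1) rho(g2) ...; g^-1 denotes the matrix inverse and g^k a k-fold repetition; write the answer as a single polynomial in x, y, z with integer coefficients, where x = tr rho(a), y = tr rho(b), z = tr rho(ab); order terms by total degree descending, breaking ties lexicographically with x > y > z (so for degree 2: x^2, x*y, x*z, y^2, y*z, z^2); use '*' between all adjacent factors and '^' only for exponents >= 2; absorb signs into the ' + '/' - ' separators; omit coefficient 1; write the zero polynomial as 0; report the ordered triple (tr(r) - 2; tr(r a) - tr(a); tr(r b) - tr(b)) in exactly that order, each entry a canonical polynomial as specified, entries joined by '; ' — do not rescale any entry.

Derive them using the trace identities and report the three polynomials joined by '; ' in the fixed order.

apply: trace(b a^-1) = trace(b) * trace(a) - trace(b a)   [inverse elimination on a] = x*y - z
use: trace(a^-1 b a^-1) = trace(b a^-1) * trace(a) - trace(b)   [inverse elimination on a] = x^2*y - x*z - y
use: trace(b^2) = trace(b) * trace(b) - trace(1)   [square of b] = y^2 - 2
use: trace(b^2 a) = trace(b) * trace(a b) - trace(a)   [square of b] = y*z - x
use: trace(b a^-1 b) = trace(b^2) * trace(a) - trace(b^2 a)   [inverse elimination on a] = x*y^2 - y*z - x
use: trace(b a b a) = trace(b a) * trace(b a) - trace(1)   [split at a repeated b] = z^2 - 2
trace(b a^-1 b a) = trace(b a b) * trace(a) - trace(b a b a)   [inverse elimination on a] = x*y*z - x^2 - z^2 + 2
use: trace(a^-1 b a^-1 b) = trace(b a^-1 b) * trace(a) - trace(b a^-1 b a)   [inverse elimination on a] = x^2*y^2 - 2*x*y*z + z^2 - 2
assemble the triple (trace(r) - 2; trace(r a) - x; trace(r b) - y)

x^2*y - x*z - y - 2; x*y - x - z; x^2*y^2 - 2*x*y*z + z^2 - y - 2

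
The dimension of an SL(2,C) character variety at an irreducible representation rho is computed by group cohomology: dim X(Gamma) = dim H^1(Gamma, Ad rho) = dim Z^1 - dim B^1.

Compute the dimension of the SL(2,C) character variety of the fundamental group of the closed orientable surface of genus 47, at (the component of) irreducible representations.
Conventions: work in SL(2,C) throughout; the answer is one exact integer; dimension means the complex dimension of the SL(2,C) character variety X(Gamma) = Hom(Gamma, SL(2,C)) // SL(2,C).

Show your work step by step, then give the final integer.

276

pi_1 of the closed genus-47 surface has 94 generators bound by the single product-of-commutators relator.
Before the relator condition, cocycle space has dim 3*94 = 282.
At an irreducible rho, H^2 = coker(d_2) vanishes (Poincare duality: H^2 is dual to H^0 = invariants = 0), so d_2 is surjective onto sl_2 and dim Z^1 = 282 - 3 = 279.
dim B^1 = 3 (coboundaries, injective at irreducible rho).
Hence dim X = 279 - 3 = 276.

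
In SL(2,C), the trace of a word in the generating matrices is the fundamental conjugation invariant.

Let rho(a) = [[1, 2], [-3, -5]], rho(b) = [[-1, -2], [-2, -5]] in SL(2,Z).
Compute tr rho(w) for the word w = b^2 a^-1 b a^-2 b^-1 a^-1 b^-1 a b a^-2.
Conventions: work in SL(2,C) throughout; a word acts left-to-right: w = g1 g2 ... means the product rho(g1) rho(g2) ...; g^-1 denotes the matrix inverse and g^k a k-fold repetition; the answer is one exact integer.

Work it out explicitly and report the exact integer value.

rho(b) = [[-1, -2], [-2, -5]]
... * rho(b) = [[-1, -2], [-2, -5]]  ->  [[5, 12], [12, 29]]
... * rho(a^-1) = [[-5, -2], [3, 1]]  ->  [[11, 2], [27, 5]]
... * rho(b) = [[-1, -2], [-2, -5]]  ->  [[-15, -32], [-37, -79]]
... * rho(a^-1) = [[-5, -2], [3, 1]]  ->  [[-21, -2], [-52, -5]]
... * rho(a^-1) = [[-5, -2], [3, 1]]  ->  [[99, 40], [245, 99]]
... * rho(b^-1) = [[-5, 2], [2, -1]]  ->  [[-415, 158], [-1027, 391]]
... * rho(a^-1) = [[-5, -2], [3, 1]]  ->  [[2549, 988], [6308, 2445]]
... * rho(b^-1) = [[-5, 2], [2, -1]]  ->  [[-10769, 4110], [-26650, 10171]]
... * rho(a) = [[1, 2], [-3, -5]]  ->  [[-23099, -42088], [-57163, -104155]]
... * rho(b) = [[-1, -2], [-2, -5]]  ->  [[107275, 256638], [265473, 635101]]
... * rho(a^-1) = [[-5, -2], [3, 1]]  ->  [[233539, 42088], [577938, 104155]]
... * rho(a^-1) = [[-5, -2], [3, 1]]  ->  [[-1041431, -424990], [-2577225, -1051721]]
tr = -1041431 + -1051721 = -2093152

-2093152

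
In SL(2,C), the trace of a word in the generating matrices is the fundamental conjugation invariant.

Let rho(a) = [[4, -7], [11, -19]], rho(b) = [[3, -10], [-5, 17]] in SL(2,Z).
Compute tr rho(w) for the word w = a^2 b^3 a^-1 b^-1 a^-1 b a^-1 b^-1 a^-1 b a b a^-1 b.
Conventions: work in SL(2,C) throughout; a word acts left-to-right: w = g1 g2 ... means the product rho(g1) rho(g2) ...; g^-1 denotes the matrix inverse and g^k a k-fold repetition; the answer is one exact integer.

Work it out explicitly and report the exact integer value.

rho(a) = [[4, -7], [11, -19]]
... * rho(a) = [[4, -7], [11, -19]]  ->  [[-61, 105], [-165, 284]]
... * rho(b) = [[3, -10], [-5, 17]]  ->  [[-708, 2395], [-1915, 6478]]
... * rho(b) = [[3, -10], [-5, 17]]  ->  [[-14099, 47795], [-38135, 129276]]
... * rho(b) = [[3, -10], [-5, 17]]  ->  [[-281272, 953505], [-760785, 2579042]]
... * rho(a^-1) = [[-19, 7], [-11, 4]]  ->  [[-5144387, 1845116], [-13914547, 4990673]]
... * rho(b^-1) = [[17, 10], [5, 3]]  ->  [[-78228999, -45908522], [-211593934, -124173451]]
... * rho(a^-1) = [[-19, 7], [-11, 4]]  ->  [[1991344723, -731237081], [5386192707, -1977851342]]
... * rho(b) = [[3, -10], [-5, 17]]  ->  [[9630219574, -32344477607], [26047834831, -87485399884]]
... * rho(a^-1) = [[-19, 7], [-11, 4]]  ->  [[172815081771, -61966373410], [467430536935, -167606755719]]
... * rho(b^-1) = [[17, 10], [5, 3]]  ->  [[2628024523057, 1542251697480], [7108285349300, 4171485102193]]
... * rho(a^-1) = [[-19, 7], [-11, 4]]  ->  [[-66897234610363, 24565178451319], [-180943757760823, 66443937853872]]
... * rho(b) = [[3, -10], [-5, 17]]  ->  [[-323517596087684, 1086580379776053], [-875050962551829, 2938984521124054]]
... * rho(a) = [[4, -7], [11, -19]]  ->  [[10658313793185847, -18380404043131219], [28828625882157278, -49715349163494223]]
... * rho(b) = [[3, -10], [-5, 17]]  ->  [[123876961595213636, -419050006665089193], [335062623463942949, -1133447194600974571]]
... * rho(a^-1) = [[-19, 7], [-11, 4]]  ->  [[2255887803006922039, -809061295493861320], [6101729294795804250, -2188350414156297641]]
... * rho(b) = [[3, -10], [-5, 17]]  ->  [[10812969886490072717, -36312920053464862830], [29246939955168900955, -98219249988615102397]]
tr = 10812969886490072717 + -98219249988615102397 = -87406280102125029680

-87406280102125029680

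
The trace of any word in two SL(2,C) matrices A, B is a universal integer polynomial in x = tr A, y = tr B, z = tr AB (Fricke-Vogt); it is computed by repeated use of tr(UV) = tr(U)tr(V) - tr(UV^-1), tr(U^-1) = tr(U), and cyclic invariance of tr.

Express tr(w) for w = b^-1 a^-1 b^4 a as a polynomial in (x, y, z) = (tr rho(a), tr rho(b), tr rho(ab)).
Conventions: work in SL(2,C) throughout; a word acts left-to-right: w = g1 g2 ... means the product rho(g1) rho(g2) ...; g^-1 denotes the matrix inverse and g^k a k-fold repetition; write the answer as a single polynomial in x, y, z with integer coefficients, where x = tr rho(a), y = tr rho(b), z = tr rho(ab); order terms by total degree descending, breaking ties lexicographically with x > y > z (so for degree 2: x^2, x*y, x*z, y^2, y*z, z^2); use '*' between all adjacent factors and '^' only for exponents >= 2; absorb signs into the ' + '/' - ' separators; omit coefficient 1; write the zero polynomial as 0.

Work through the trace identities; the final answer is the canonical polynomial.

-x*y^4*z + x^2*y^3 + y^5 + y^3*z^2 + 2*x*y^2*z - 2*x^2*y - 5*y^3 - 2*y*z^2 + 5*y

tr(a b^2) = tr(b) tr(a b) - tr(a) = y*z - x
tr(b^3 a) = tr(b) tr(a b^2) - tr(a b) = y^2*z - x*y - z
tr(b^4 a) = tr(b) tr(a b^3) - tr(a b^2) = y^3*z - x*y^2 - 2*y*z + x
tr(b^2) = tr(b) tr(b) - tr(1) = y^2 - 2
tr(b^3) = tr(b) tr(b^2) - tr(b) = y^3 - 3*y
tr(b^4) = tr(b) tr(b^3) - tr(b^2) = y^4 - 4*y^2 + 2
tr(a b^4 a) = tr(a) tr(b^4 a) - tr(b^4) = x*y^3*z - x^2*y^2 - y^4 - 2*x*y*z + x^2 + 4*y^2 - 2
tr(a b a b) = tr(a b) tr(a b) - tr(1) = z^2 - 2
tr(a b a) = tr(a) tr(b a) - tr(b) = x*z - y
tr(a b a b^2) = tr(b) tr(a b a b) - tr(a b a) = y*z^2 - x*z - y
tr(a b a b^3) = tr(b) tr(a b a b^2) - tr(a b a b) = y^2*z^2 - x*y*z - y^2 - z^2 + 2
tr(a b^4 a b) = tr(b) tr(a b a b^3) - tr(a b a b^2) = y^3*z^2 - x*y^2*z - y^3 - 2*y*z^2 + x*z + 3*y
tr(b^4 a b^-1 a) = tr(a b^4 a) tr(b) - tr(a b^4 a b) = x*y^4*z - x^2*y^3 - y^5 - y^3*z^2 - x*y^2*z + x^2*y + 5*y^3 + 2*y*z^2 - x*z - 5*y
tr(b^-1 a^-1 b^4 a) = tr(b^4 a b^-1) tr(a) - tr(b^4 a b^-1 a) = -x*y^4*z + x^2*y^3 + y^5 + y^3*z^2 + 2*x*y^2*z - 2*x^2*y - 5*y^3 - 2*y*z^2 + 5*y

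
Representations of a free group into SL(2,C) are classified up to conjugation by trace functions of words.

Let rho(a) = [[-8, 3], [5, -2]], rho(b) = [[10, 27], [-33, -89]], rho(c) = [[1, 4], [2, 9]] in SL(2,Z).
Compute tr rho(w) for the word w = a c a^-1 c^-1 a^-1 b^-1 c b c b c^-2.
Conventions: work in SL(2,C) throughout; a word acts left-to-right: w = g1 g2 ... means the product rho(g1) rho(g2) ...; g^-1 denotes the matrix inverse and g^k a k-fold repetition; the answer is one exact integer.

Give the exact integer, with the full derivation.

5060797856

rho(a) = [[-8, 3], [5, -2]]
... * rho(c) = [[1, 4], [2, 9]]  ->  [[-2, -5], [1, 2]]
... * rho(a^-1) = [[-2, -3], [-5, -8]]  ->  [[29, 46], [-12, -19]]
... * rho(c^-1) = [[9, -4], [-2, 1]]  ->  [[169, -70], [-70, 29]]
... * rho(a^-1) = [[-2, -3], [-5, -8]]  ->  [[12, 53], [-5, -22]]
... * rho(b^-1) = [[-89, -27], [33, 10]]  ->  [[681, 206], [-281, -85]]
... * rho(c) = [[1, 4], [2, 9]]  ->  [[1093, 4578], [-451, -1889]]
... * rho(b) = [[10, 27], [-33, -89]]  ->  [[-140144, -377931], [57827, 155944]]
... * rho(c) = [[1, 4], [2, 9]]  ->  [[-896006, -3961955], [369715, 1634804]]
... * rho(b) = [[10, 27], [-33, -89]]  ->  [[121784455, 328421833], [-50251382, -135515251]]
... * rho(c^-1) = [[9, -4], [-2, 1]]  ->  [[439216429, -158715987], [-181231936, 65490277]]
... * rho(c^-1) = [[9, -4], [-2, 1]]  ->  [[4270379835, -1915581703], [-1762067978, 790418021]]
tr = 4270379835 + 790418021 = 5060797856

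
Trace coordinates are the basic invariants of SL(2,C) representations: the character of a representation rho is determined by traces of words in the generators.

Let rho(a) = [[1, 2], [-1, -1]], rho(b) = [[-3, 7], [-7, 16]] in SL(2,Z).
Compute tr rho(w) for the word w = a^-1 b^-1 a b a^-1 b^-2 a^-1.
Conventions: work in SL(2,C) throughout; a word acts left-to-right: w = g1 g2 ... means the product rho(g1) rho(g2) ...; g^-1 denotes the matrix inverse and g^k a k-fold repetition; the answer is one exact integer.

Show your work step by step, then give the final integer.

-296687

rho(a^-1) = [[-1, -2], [1, 1]]
... * rho(b^-1) = [[16, -7], [7, -3]]  ->  [[-30, 13], [23, -10]]
... * rho(a) = [[1, 2], [-1, -1]]  ->  [[-43, -73], [33, 56]]
... * rho(b) = [[-3, 7], [-7, 16]]  ->  [[640, -1469], [-491, 1127]]
... * rho(a^-1) = [[-1, -2], [1, 1]]  ->  [[-2109, -2749], [1618, 2109]]
... * rho(b^-1) = [[16, -7], [7, -3]]  ->  [[-52987, 23010], [40651, -17653]]
... * rho(b^-1) = [[16, -7], [7, -3]]  ->  [[-686722, 301879], [526845, -231598]]
... * rho(a^-1) = [[-1, -2], [1, 1]]  ->  [[988601, 1675323], [-758443, -1285288]]
tr = 988601 + -1285288 = -296687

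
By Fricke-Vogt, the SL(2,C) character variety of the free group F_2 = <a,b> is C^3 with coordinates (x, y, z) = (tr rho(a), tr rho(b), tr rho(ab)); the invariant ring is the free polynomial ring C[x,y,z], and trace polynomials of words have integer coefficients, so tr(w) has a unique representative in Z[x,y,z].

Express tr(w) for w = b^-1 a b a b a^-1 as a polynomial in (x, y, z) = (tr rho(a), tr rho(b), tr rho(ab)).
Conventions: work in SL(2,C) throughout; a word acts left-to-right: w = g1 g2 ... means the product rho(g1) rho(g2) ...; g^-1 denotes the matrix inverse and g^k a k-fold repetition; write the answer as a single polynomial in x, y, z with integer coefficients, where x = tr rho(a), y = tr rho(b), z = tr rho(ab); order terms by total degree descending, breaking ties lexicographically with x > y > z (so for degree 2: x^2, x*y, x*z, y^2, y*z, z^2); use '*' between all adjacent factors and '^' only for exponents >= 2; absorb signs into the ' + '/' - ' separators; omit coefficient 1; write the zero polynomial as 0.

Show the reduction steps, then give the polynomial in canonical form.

and trace(b a b) = trace(b)*trace(a b) - trace(a) = y*z - x
next, trace(a b a b) = trace(b a)*trace(b a) - trace(1)   [split at repeated b] = z^2 - 2
trace(a b a) = trace(a)*trace(b a) - trace(b) = x*z - y
next, trace(b a b a b) = trace(b)*trace(a b a b) - trace(a b a) = y*z^2 - x*z - y
trace(b a b a b a) = trace(a b a b)*trace(a b) - trace(b a)   [split at repeated a] = z^3 - 3*z
and trace(a b a b a^-1 b) = trace(b a b a b)*trace(a) - trace(b a b a b a) = x*y*z^2 - x^2*z - z^3 - x*y + 3*z
trace(b^-1 a b a b a^-1) = trace(a b a b a^-1)*trace(b) - trace(a b a b a^-1 b) = -x*y*z^2 + x^2*z + y^2*z + z^3 - 3*z

-x*y*z^2 + x^2*z + y^2*z + z^3 - 3*z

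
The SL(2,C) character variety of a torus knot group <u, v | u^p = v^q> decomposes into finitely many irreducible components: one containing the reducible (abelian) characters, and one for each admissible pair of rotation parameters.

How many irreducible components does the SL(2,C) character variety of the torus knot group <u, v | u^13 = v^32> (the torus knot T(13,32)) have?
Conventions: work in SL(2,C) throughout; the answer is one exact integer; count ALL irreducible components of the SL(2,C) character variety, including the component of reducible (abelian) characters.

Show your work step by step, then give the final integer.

Gamma = < u, v | u^13 = v^32 > (torus knot T(13,32)); the central element u^13 = v^32 acts as +I or -I in any irreducible SL(2,C) representation.
So on each irreducible component the traces are pinned: tr(u) = 2*cos(pi*alpha/13) with 1 <= alpha <= 12, tr(v) = 2*cos(pi*beta/32) with 1 <= beta <= 31.
The two central values (-1)^alpha I and (-1)^beta I must be the same matrix, so alpha and beta share a parity.
count pairs: odd alpha (6 choices) x odd beta (16), plus even alpha (6) x even beta (15): 6*16 + 6*15 = 186.
components with irreducible characters: 186; plus the single component of reducible (abelian) characters: total 187.

187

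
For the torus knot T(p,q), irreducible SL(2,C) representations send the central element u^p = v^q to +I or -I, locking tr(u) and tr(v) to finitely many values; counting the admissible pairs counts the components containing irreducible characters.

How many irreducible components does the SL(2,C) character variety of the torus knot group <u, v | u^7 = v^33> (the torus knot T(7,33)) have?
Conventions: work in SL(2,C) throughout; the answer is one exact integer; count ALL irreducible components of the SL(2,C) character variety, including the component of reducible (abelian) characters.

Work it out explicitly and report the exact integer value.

97

Gamma = < u, v | u^7 = v^33 > (torus knot T(7,33)); the central element u^7 = v^33 acts as +I or -I in any irreducible SL(2,C) representation.
On an irreducible component, tr(u) is locked at 2*cos(pi*alpha/7) for some alpha in 1..6, and tr(v) at 2*cos(pi*beta/33) for some beta in 1..32.
Consistency of u^7 = (-1)^alpha I with v^33 = (-1)^beta I forces alpha = beta (mod 2).
count pairs: odd alpha (3 choices) x odd beta (16), plus even alpha (3) x even beta (16): 3*16 + 3*16 = 96.
Total: 96 irreducible-character components + 1 reducible (abelian) component = 97.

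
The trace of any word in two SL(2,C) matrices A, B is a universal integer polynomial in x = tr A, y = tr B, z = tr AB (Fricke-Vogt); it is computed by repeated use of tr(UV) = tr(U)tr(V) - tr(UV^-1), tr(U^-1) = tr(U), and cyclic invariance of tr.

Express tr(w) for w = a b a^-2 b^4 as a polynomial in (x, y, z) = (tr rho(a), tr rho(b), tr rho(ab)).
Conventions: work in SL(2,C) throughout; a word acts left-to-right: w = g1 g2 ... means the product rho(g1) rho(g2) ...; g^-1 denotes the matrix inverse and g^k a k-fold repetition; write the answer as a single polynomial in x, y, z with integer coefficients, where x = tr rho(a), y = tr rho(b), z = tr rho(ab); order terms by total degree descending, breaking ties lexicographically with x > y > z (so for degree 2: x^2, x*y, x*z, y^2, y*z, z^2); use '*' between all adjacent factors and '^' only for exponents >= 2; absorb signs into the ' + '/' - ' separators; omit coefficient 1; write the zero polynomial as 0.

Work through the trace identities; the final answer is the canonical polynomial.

x^2*y^4*z - x^3*y^3 - x*y^3*z^2 - 2*x^2*y^2*z - y^4*z + 2*x^3*y + 2*x*y^3 + 2*x*y*z^2 + 3*y^2*z - 5*x*y - z

trace(b a b) = trace(b)*trace(a b) - trace(a) = y*z - x
trace(a b^3) = trace(b)*trace(b a b) - trace(b a) = y^2*z - x*y - z
trace(b a b^3) = trace(b)*trace(a b^3) - trace(a b^2) = y^3*z - x*y^2 - 2*y*z + x
trace(b^4 a b) = trace(b)*trace(b a b^3) - trace(b a b^2) = y^4*z - x*y^3 - 3*y^2*z + 2*x*y + z
trace(a b a b) = trace(b a)*trace(b a) - trace(1)   [split at repeated b] = z^2 - 2
trace(a b a) = trace(a)*trace(b a) - trace(b) = x*z - y
trace(b a b a b) = trace(b)*trace(a b a b) - trace(a b a) = y*z^2 - x*z - y
trace(b^2 a b a b) = trace(b)*trace(b a b a b) - trace(b a b a) = y^2*z^2 - x*y*z - y^2 - z^2 + 2
trace(b^4 a b a) = trace(b)*trace(b^2 a b a b) - trace(b^2 a b a) = y^3*z^2 - x*y^2*z - y^3 - 2*y*z^2 + x*z + 3*y
trace(b^4 a b a^-1) = trace(b^4 a b)*trace(a) - trace(b^4 a b a) = x*y^4*z - x^2*y^3 - y^3*z^2 - 2*x*y^2*z + 2*x^2*y + y^3 + 2*y*z^2 - 3*y
trace(a b a^-2 b^4) = trace(b^4 a b a^-1)*trace(a) - trace(b^4 a b) = x^2*y^4*z - x^3*y^3 - x*y^3*z^2 - 2*x^2*y^2*z - y^4*z + 2*x^3*y + 2*x*y^3 + 2*x*y*z^2 + 3*y^2*z - 5*x*y - z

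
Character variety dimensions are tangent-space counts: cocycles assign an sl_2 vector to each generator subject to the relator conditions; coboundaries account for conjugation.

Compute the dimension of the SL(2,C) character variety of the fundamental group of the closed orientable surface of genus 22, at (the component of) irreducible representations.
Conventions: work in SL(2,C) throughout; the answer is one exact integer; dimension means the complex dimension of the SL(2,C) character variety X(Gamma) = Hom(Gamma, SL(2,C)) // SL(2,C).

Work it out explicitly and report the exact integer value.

pi_1 of the closed genus-22 surface has 44 generators bound by the single product-of-commutators relator.
Unconstrained cocycle data is one sl_2 vector per generator (132 dimensions), cut by the relator condition d_2(z) = 0.
H^2 = coker(d_2) is dual to H^0 = 0 at irreducible rho (Poincare duality), so d_2 is onto: dim Z^1 = 129.
As always at irreducible rho, dim B^1 = 3.
Hence dim X = 129 - 3 = 126.

126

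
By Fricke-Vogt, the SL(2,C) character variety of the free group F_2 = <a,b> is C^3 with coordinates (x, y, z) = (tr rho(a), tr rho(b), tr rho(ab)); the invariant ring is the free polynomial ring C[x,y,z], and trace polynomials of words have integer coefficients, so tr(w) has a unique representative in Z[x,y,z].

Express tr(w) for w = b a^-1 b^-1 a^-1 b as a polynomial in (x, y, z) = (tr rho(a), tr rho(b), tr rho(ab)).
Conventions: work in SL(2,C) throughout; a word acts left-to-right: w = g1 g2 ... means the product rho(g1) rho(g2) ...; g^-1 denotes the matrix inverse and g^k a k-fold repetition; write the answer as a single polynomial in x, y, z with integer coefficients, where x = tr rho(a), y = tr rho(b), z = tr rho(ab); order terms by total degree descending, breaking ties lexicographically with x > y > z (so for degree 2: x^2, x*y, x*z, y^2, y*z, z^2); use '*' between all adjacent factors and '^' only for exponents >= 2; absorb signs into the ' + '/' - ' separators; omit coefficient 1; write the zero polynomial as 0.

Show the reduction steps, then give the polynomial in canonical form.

x*y^2*z - y^3 - y*z^2 - x*z + 3*y

next, trace(b a^-1) = trace(b)*trace(a) - trace(b a)  (eliminate a^-1) = x*y - z
and trace(b^2) = trace(b)*trace(b) - trace(1)  (reduce the b square) = y^2 - 2
next, trace(a b^2) = trace(b)*trace(a b) - trace(a)  (reduce the b square) = y*z - x
next, trace(b a b^2) = trace(b)*trace(a b^2) - trace(a b)  (reduce the b square) = y^2*z - x*y - z
next, trace(a b a b) = trace(b a)*trace(b a) - trace(1)  (split on b) = z^2 - 2
and trace(a b a) = trace(a)*trace(b a) - trace(b)  (reduce the a square) = x*z - y
next, trace(b a b^2 a) = trace(b)*trace(a b a b) - trace(a b a)  (reduce the b square) = y*z^2 - x*z - y
trace(a b^2 a^-1 b) = trace(b a b^2)*trace(a) - trace(b a b^2 a)  (eliminate a^-1) = x*y^2*z - x^2*y - y*z^2 + y
and trace(b^2 a^-1 b^-1 a) = trace(a b^2 a^-1)*trace(b) - trace(a b^2 a^-1 b)  (eliminate b^-1) = -x*y^2*z + x^2*y + y^3 + y*z^2 - 3*y
trace(b a^-1 b^-1 a^-1 b) = trace(b^2 a^-1 b^-1)*trace(a) - trace(b^2 a^-1 b^-1 a)  (eliminate a^-1) = x*y^2*z - y^3 - y*z^2 - x*z + 3*y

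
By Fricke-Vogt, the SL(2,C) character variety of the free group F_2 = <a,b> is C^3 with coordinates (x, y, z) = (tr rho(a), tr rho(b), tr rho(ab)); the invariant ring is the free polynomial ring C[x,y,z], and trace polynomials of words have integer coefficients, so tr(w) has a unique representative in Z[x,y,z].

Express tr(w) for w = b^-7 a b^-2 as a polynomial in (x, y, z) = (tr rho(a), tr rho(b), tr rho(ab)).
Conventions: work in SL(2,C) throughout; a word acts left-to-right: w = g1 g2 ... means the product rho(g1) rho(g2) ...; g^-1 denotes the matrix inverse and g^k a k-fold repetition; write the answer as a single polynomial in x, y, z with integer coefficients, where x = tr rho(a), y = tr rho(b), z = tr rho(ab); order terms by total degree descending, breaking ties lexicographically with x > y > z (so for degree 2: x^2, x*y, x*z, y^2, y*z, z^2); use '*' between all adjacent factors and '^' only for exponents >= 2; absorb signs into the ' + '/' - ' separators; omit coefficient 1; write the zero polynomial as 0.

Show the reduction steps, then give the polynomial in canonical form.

x*y^9 - y^8*z - 8*x*y^7 + 7*y^6*z + 21*x*y^5 - 15*y^4*z - 20*x*y^3 + 10*y^2*z + 5*x*y - z

reduce: trace(a b^-1) = trace(a)*trace(b) - trace(a b) = x*y - z
trace(a b^-2) = trace(a b^-1)*trace(b) - trace(a) = x*y^2 - y*z - x
reduce: trace(a b^-3) = trace(a b^-2)*trace(b) - trace(a b^-1) = x*y^3 - y^2*z - 2*x*y + z
reduce: trace(b^-2 a b^-2) = trace(a b^-3)*trace(b) - trace(a b^-2) = x*y^4 - y^3*z - 3*x*y^2 + 2*y*z + x
trace(b^-5 a) = trace(b^-2 a b^-2)*trace(b) - trace(b^-2 a b^-1) = x*y^5 - y^4*z - 4*x*y^3 + 3*y^2*z + 3*x*y - z
trace(b^-4 a b^-2) = trace(b^-5 a)*trace(b) - trace(b^-5 a b) = x*y^6 - y^5*z - 5*x*y^4 + 4*y^3*z + 6*x*y^2 - 3*y*z - x
trace(b^-7 a) = trace(b^-4 a b^-2)*trace(b) - trace(b^-4 a b^-1) = x*y^7 - y^6*z - 6*x*y^5 + 5*y^4*z + 10*x*y^3 - 6*y^2*z - 4*x*y + z
trace(b^-6 a b^-2) = trace(b^-7 a)*trace(b) - trace(b^-7 a b) = x*y^8 - y^7*z - 7*x*y^6 + 6*y^5*z + 15*x*y^4 - 10*y^3*z - 10*x*y^2 + 4*y*z + x
so trace(b^-7 a b^-2) = trace(b^-6 a b^-2)*trace(b) - trace(b^-6 a b^-1) = x*y^9 - y^8*z - 8*x*y^7 + 7*y^6*z + 21*x*y^5 - 15*y^4*z - 20*x*y^3 + 10*y^2*z + 5*x*y - z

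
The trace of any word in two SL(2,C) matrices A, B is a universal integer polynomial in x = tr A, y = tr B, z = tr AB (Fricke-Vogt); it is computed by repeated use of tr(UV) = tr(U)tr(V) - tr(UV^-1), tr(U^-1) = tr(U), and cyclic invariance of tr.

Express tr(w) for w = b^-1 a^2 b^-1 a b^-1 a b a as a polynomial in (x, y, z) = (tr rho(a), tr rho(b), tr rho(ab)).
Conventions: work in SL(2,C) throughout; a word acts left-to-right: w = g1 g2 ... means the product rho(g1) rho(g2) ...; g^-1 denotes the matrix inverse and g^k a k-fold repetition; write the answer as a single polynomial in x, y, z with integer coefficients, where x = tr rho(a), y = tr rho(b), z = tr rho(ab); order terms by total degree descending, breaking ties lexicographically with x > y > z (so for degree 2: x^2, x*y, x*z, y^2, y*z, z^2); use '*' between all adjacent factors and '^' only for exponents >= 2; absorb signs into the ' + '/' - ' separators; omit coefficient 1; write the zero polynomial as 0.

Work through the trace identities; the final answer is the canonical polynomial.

x^4*y^3*z - x^3*y^4 - 3*x^3*y^2*z^2 + x^2*y^3*z + 3*x^2*y*z^3 + 2*x^3*y^2 + x*y^4 + x*y^2*z^2 - x*z^4 - 5*x^2*y*z - y^3*z - y*z^3 - 2*x*y^2 + 3*x*z^2 + 3*y*z - x

trace(b a^2) = trace(a)*trace(b a) - trace(b) = x*z - y
trace(b a^3) = trace(a)*trace(b a^2) - trace(b a) = x^2*z - x*y - z
trace(a^3 b a) = trace(a)*trace(b a^3) - trace(b a^2) = x^3*z - x^2*y - 2*x*z + y
trace(a^2 b a^3) = trace(a)*trace(a^3 b a) - trace(a^3 b) = x^4*z - x^3*y - 3*x^2*z + 2*x*y + z
trace(b a b a) = trace(a b)*trace(a b) - trace(1) = z^2 - 2
trace(b a b) = trace(b)*trace(a b) - trace(a) = y*z - x
trace(b a^2 b a) = trace(a)*trace(b a b a) - trace(b a b) = x*z^2 - y*z - x
trace(a^2) = trace(a)*trace(a) - trace(1) = x^2 - 2
trace(b a^2 b) = trace(b)*trace(a^2 b) - trace(a^2) = x*y*z - x^2 - y^2 + 2
trace(b a^2 b a^2) = trace(a)*trace(b a^2 b a) - trace(b a^2 b) = x^2*z^2 - 2*x*y*z + y^2 - 2
trace(a^2 b a^3 b) = trace(a)*trace(b a^2 b a^2) - trace(b a^2 b a) = x^3*z^2 - 2*x^2*y*z + x*y^2 - x*z^2 + y*z - x
trace(a^2 b^-1 a^2 b a) = trace(a^2 b a^3)*trace(b) - trace(a^2 b a^3 b) = x^4*y*z - x^3*y^2 - x^3*z^2 - x^2*y*z + x*y^2 + x*z^2 + x
trace(a^2 b a b a) = trace(a)*trace(b a b a^2) - trace(b a b a) = x^2*z^2 - x*y*z - x^2 - z^2 + 2
trace(a^2 b a b a^2) = trace(a)*trace(a^2 b a b a) - trace(a^2 b a b) = x^3*z^2 - x^2*y*z - x^3 - 2*x*z^2 + y*z + 3*x
trace(b a b a b a) = trace(b a b a)*trace(b a) - trace(a b) = z^3 - 3*z
trace(b a b a b) = trace(b)*trace(a b a b) - trace(a b a) = y*z^2 - x*z - y
trace(b a^2 b a b a) = trace(a)*trace(b a b a b a) - trace(b a b a b) = x*z^3 - y*z^2 - 2*x*z + y
trace(b a^2 b a b) = trace(b)*trace(a^2 b a b) - trace(a^2 b a) = x*y*z^2 - x^2*z - y^2*z + z
trace(a^2 b a b a^2 b) = trace(a)*trace(b a^2 b a b a) - trace(b a^2 b a b) = x^2*z^3 - 2*x*y*z^2 - x^2*z + y^2*z + x*y - z
trace(a^2 b^-1 a^2 b a b) = trace(a^2 b a b a^2)*trace(b) - trace(a^2 b a b a^2 b) = x^3*y*z^2 - x^2*y^2*z - x^2*z^3 - x^3*y + x^2*z + 2*x*y + z
trace(a b a b^-1 a^2 b^-1 a) = trace(a^2 b^-1 a^2 b a)*trace(b) - trace(a^2 b^-1 a^2 b a b) = x^4*y^2*z - x^3*y^3 - 2*x^3*y*z^2 + x^2*z^3 + x^3*y + x*y^3 + x*y*z^2 - x^2*z - x*y - z
trace(a^3 b a b a b) = trace(a)*trace(a b a b a b a) - trace(a b a b a b) = x^2*z^3 - x*y*z^2 - 2*x^2*z - z^3 + x*y + 3*z
trace(a b a b a b^-1 a^2) = trace(a^3 b a b a)*trace(b) - trace(a^3 b a b a b) = x^3*y*z^2 - x^2*y^2*z - x^2*z^3 - x^3*y - x*y*z^2 + 2*x^2*z + y^2*z + z^3 + 2*x*y - 3*z
trace(b a b a b a b a) = trace(b a b a)*trace(b a b a) - trace(1) = z^4 - 4*z^2 + 2
trace(b a b a b a b) = trace(b)*trace(a b a b a b) - trace(a b a b a) = y*z^3 - x*z^2 - 2*y*z + x
trace(a^2 b a b a b a b) = trace(a)*trace(b a b a b a b a) - trace(b a b a b a b) = x*z^4 - y*z^3 - 3*x*z^2 + 2*y*z + x
trace(a b a b a b^-1 a^2 b) = trace(a^2 b a b a b a)*trace(b) - trace(a^2 b a b a b a b) = x^2*y*z^3 - x*y^2*z^2 - x*z^4 - 2*x^2*y*z + x*y^2 + 3*x*z^2 + y*z - x
trace(a b a b^-1 a^2 b^-1 a b) = trace(a b a b a b^-1 a^2)*trace(b) - trace(a b a b a b^-1 a^2 b) = x^3*y^2*z^2 - x^2*y^3*z - 2*x^2*y*z^3 - x^3*y^2 + x*z^4 + 4*x^2*y*z + y^3*z + y*z^3 + x*y^2 - 3*x*z^2 - 4*y*z + x
trace(b^-1 a^2 b^-1 a b^-1 a b a) = trace(a b a b^-1 a^2 b^-1 a)*trace(b) - trace(a b a b^-1 a^2 b^-1 a b) = x^4*y^3*z - x^3*y^4 - 3*x^3*y^2*z^2 + x^2*y^3*z + 3*x^2*y*z^3 + 2*x^3*y^2 + x*y^4 + x*y^2*z^2 - x*z^4 - 5*x^2*y*z - y^3*z - y*z^3 - 2*x*y^2 + 3*x*z^2 + 3*y*z - x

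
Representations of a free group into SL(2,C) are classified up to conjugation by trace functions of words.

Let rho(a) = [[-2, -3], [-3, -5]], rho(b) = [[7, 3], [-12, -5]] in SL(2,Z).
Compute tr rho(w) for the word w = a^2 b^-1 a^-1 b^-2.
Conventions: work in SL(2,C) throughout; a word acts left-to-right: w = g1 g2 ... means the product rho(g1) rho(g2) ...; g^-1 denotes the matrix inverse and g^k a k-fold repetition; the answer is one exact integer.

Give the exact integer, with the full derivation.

rho(a) = [[-2, -3], [-3, -5]]
... * rho(a) = [[-2, -3], [-3, -5]]  ->  [[13, 21], [21, 34]]
... * rho(b^-1) = [[-5, -3], [12, 7]]  ->  [[187, 108], [303, 175]]
... * rho(a^-1) = [[-5, 3], [3, -2]]  ->  [[-611, 345], [-990, 559]]
... * rho(b^-1) = [[-5, -3], [12, 7]]  ->  [[7195, 4248], [11658, 6883]]
... * rho(b^-1) = [[-5, -3], [12, 7]]  ->  [[15001, 8151], [24306, 13207]]
tr = 15001 + 13207 = 28208

28208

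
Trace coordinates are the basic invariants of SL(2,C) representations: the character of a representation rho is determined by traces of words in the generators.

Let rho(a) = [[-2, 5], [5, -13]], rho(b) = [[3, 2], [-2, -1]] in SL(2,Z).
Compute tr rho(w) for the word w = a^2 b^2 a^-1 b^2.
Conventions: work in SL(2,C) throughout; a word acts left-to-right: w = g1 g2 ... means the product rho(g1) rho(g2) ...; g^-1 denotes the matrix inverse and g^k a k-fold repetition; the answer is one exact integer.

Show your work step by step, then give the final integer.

29113

rho(a) = [[-2, 5], [5, -13]]
... * rho(a) = [[-2, 5], [5, -13]]  ->  [[29, -75], [-75, 194]]
... * rho(b) = [[3, 2], [-2, -1]]  ->  [[237, 133], [-613, -344]]
... * rho(b) = [[3, 2], [-2, -1]]  ->  [[445, 341], [-1151, -882]]
... * rho(a^-1) = [[-13, -5], [-5, -2]]  ->  [[-7490, -2907], [19373, 7519]]
... * rho(b) = [[3, 2], [-2, -1]]  ->  [[-16656, -12073], [43081, 31227]]
... * rho(b) = [[3, 2], [-2, -1]]  ->  [[-25822, -21239], [66789, 54935]]
tr = -25822 + 54935 = 29113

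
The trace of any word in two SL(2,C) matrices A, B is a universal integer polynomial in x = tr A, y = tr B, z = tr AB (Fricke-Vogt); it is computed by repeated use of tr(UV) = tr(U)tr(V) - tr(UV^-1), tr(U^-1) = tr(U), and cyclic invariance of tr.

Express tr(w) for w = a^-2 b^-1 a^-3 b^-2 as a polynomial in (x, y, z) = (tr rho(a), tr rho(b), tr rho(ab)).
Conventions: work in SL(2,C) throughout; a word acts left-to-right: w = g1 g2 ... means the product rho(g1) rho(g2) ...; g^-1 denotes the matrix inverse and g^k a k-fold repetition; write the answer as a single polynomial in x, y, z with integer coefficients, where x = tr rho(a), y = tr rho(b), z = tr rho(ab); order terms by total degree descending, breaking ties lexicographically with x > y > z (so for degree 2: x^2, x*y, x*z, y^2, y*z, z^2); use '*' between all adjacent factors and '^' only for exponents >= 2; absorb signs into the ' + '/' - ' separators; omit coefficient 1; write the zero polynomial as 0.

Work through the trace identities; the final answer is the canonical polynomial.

x^3*y*z^2 - x^4*z - 2*x^2*y^2*z + x^3*y + x*y^3 - x*y*z^2 + 3*x^2*z + y^2*z - 3*x*y - z

tr(a^-1) = tr(a) = x
tr(a^-2) = tr(a^-1)*tr(a) - tr(1)  (eliminate a^-1) = x^2 - 2
tr(a^-3) = tr(a^-2)*tr(a) - tr(a^-1)  (eliminate a^-1) = x^3 - 3*x
tr(a^-1 b) = tr(b)*tr(a) - tr(b a)  (eliminate a^-1) = x*y - z
tr(b a^-2) = tr(a^-1 b)*tr(a) - tr(a^-1 b a)  (eliminate a^-1) = x^2*y - x*z - y
tr(a^-3 b) = tr(b a^-2)*tr(a) - tr(b a^-1)  (eliminate a^-1) = x^3*y - x^2*z - 2*x*y + z
tr(a^-1 b^-1 a^-2) = tr(a^-3)*tr(b) - tr(a^-3 b)  (eliminate b^-1) = x^2*z - x*y - z
tr(b a b) = tr(b)*tr(a b) - tr(a)  (reduce the b square) = y*z - x
tr(b a b a) = tr(a b)*tr(a b) - tr(1)  (split on a) = z^2 - 2
tr(b a b a^-1) = tr(b a b)*tr(a) - tr(b a b a)  (eliminate a^-1) = x*y*z - x^2 - z^2 + 2
tr(a^-2 b a b) = tr(b a b a^-1)*tr(a) - tr(b a b)  (eliminate a^-1) = x^2*y*z - x^3 - x*z^2 - y*z + 3*x
tr(b^-1 a^-2 b a) = tr(a^-2 b a)*tr(b) - tr(a^-2 b a b)  (eliminate b^-1) = -x^2*y*z + x^3 + x*y^2 + x*z^2 - 3*x
tr(a^-1 b^-1 a^-2 b) = tr(b^-1 a^-2 b)*tr(a) - tr(b^-1 a^-2 b a)  (eliminate a^-1) = x^2*y*z - x*y^2 - x*z^2 + x
tr(b^-1 a^-2 b^-1 a^-1) = tr(a^-1 b^-1 a^-2)*tr(b) - tr(a^-1 b^-1 a^-2 b)  (eliminate b^-1) = x*z^2 - y*z - x
tr(b^-2) = tr(b^-1)*tr(b) - tr(1)  (eliminate b^-1) = y^2 - 2
tr(b^-1 a^-2 b^-1) = tr(a^-1 b^-2)*tr(a) - tr(a^-1 b^-2 a)  (eliminate a^-1) = x*y*z - x^2 - y^2 + 2
tr(b^-1 a^-2 b^-1 a^-2) = tr(b^-1 a^-2 b^-1 a^-1)*tr(a) - tr(b^-1 a^-2 b^-1)  (eliminate a^-1) = x^2*z^2 - 2*x*y*z + y^2 - 2
tr(b^-1 a^-2 b^-1 a^-3) = tr(b^-1 a^-2 b^-1 a^-2)*tr(a) - tr(b^-1 a^-2 b^-1 a^-1)  (eliminate a^-1) = x^3*z^2 - 2*x^2*y*z + x*y^2 - x*z^2 + y*z - x
tr(a^-1 b^-1 a^-1) = tr(b^-1 a^-1)*tr(a) - tr(b^-1)  (eliminate a^-1) = x*z - y
tr(a^-2 b^-1 a^-2) = tr(a^-1 b^-1 a^-2)*tr(a) - tr(a^-1 b^-1 a^-1)  (eliminate a^-1) = x^3*z - x^2*y - 2*x*z + y
tr(a^-2 b^-1 a^-3) = tr(a^-2 b^-1 a^-2)*tr(a) - tr(a^-2 b^-1 a^-1)  (eliminate a^-1) = x^4*z - x^3*y - 3*x^2*z + 2*x*y + z
tr(a^-2 b^-1 a^-3 b^-2) = tr(b^-1 a^-2 b^-1 a^-3)*tr(b) - tr(b^-1 a^-2 b^-1 a^-3 b)  (eliminate b^-1) = x^3*y*z^2 - x^4*z - 2*x^2*y^2*z + x^3*y + x*y^3 - x*y*z^2 + 3*x^2*z + y^2*z - 3*x*y - z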